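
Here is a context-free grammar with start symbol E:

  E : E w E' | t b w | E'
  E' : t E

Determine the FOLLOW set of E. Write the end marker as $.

E is the start symbol, so $ ∈ FOLLOW(E).
In E : E w E': add FIRST(w E') = { w }.
In E' : t E: E is at the end, add FOLLOW(E') = { $, w }.
Union: FOLLOW(E) = { $, w }.

{ $, w }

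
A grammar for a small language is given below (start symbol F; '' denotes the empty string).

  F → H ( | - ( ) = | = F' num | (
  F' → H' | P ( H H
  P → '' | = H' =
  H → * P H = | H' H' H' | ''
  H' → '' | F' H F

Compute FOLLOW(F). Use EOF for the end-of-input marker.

{ EOF, (, *, -, =, num }

F is the start symbol, so EOF ∈ FOLLOW(F).
In H' → F' H F: F is at the end, add FOLLOW(H') = { (, *, -, =, num }.
Union: FOLLOW(F) = { EOF, (, *, -, =, num }.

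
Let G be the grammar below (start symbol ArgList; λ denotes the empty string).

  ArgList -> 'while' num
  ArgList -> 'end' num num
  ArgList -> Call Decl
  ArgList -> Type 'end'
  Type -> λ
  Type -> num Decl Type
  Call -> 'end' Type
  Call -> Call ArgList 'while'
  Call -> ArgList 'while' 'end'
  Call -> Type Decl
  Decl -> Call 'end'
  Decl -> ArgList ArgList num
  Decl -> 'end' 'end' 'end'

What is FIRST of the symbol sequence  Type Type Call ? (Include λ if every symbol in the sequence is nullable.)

{ 'end', 'while', num }

Add FIRST(Type)\{λ} = { num }; Type is nullable, continue.
Add FIRST(Type)\{λ} = { num }; Type is nullable, continue.
Add FIRST(Call) = { 'end', 'while', num }; Call is not nullable, stop.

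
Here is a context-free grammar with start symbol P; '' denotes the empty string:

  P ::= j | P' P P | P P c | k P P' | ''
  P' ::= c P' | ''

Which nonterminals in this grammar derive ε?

Directly nullable (have an ''-production): P, P'.

{ P, P' }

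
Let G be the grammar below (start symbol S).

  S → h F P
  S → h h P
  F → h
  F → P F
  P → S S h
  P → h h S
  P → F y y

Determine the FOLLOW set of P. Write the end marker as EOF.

{ EOF, h }

In S → h F P: P is at the end, add FOLLOW(S) = { EOF, h }.
In S → h h P: P is at the end, add FOLLOW(S) = { EOF, h }.
In F → P F: add FIRST(F) = { h }.
Union: FOLLOW(P) = { EOF, h }.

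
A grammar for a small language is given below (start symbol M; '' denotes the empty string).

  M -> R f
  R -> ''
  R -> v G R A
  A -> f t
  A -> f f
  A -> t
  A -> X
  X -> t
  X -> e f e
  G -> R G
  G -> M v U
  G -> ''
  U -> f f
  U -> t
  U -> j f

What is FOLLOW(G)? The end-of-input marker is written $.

In R -> v G R A: add FIRST(R A) = { e, f, t, v }.
In G -> R G: G is at the end, add FOLLOW(G) = { e, f, t, v }.
Union: FOLLOW(G) = { e, f, t, v }.

{ e, f, t, v }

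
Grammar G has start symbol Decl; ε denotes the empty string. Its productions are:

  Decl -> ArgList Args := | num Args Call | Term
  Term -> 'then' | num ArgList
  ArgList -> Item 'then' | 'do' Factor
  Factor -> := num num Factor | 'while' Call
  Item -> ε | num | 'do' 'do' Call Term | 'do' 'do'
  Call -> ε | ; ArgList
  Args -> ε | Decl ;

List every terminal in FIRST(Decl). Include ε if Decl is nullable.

{ 'do', 'then', num }

From Decl -> ArgList Args :=: add FIRST(ArgList) = { 'do', 'then', num }.
Decl -> num Args Call contributes {num}.
From Decl -> Term: add FIRST(Term) = { 'then', num }.
Union: FIRST(Decl) = { 'do', 'then', num }.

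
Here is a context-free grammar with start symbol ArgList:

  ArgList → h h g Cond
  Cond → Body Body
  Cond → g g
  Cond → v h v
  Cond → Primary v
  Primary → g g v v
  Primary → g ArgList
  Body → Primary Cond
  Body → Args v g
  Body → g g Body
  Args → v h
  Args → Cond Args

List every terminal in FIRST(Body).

{ g, v }

From Body → Primary Cond: add FIRST(Primary) = { g }.
From Body → Args v g: add FIRST(Args) = { g, v }.
Body → g g Body contributes {g}.
Union: FIRST(Body) = { g, v }.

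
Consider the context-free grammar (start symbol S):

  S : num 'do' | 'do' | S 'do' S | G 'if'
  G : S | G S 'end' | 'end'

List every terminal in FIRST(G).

From G : S: add FIRST(S) = { 'do', 'end', num }.
From G : G S 'end': add FIRST(G) = { 'do', 'end', num }.
G : 'end' contributes {'end'}.
Union: FIRST(G) = { 'do', 'end', num }.

{ 'do', 'end', num }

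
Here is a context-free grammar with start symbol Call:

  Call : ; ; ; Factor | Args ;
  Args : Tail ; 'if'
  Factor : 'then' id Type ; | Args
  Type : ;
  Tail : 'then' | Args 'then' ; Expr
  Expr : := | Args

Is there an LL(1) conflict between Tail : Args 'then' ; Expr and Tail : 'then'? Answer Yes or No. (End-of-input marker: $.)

FIRST(Args 'then' ; Expr) = { 'then' } and FIRST('then') = { 'then' }.
Both contain 'then', so the two alternatives are not disjoint — LL(1) conflict.

Yes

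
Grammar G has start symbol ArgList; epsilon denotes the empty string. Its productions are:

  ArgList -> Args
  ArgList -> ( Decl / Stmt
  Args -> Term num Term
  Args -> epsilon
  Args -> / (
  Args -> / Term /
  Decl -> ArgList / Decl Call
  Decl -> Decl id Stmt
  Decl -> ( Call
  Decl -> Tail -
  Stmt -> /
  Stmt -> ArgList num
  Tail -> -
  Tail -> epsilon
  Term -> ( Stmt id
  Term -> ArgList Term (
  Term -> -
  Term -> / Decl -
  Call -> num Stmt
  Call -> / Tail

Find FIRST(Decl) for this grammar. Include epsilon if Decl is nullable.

{ (, -, / }

From Decl -> ArgList / Decl Call: ArgList nullable, take FIRST(ArgList) ∪ {/} = { (, -, / }.
From Decl -> Decl id Stmt: add FIRST(Decl) = { (, -, / }.
Decl -> ( Call contributes {(}.
From Decl -> Tail -: Tail nullable, take FIRST(Tail) ∪ {-} = { - }.
Union: FIRST(Decl) = { (, -, / }.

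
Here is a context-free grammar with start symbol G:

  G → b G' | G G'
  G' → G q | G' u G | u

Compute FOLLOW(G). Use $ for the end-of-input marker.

{ $, b, q, u }

G is the start symbol, so $ ∈ FOLLOW(G).
In G → G G': add FIRST(G') = { b, u }.
In G' → G q: add FIRST(q) = { q }.
In G' → G' u G: G is at the end, add FOLLOW(G') = { $, b, q, u }.
Union: FOLLOW(G) = { $, b, q, u }.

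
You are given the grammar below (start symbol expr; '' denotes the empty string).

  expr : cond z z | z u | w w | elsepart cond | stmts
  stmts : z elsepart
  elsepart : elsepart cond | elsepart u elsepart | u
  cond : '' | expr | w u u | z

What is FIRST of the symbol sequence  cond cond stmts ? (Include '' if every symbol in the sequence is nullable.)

Add FIRST(cond)\{''} = { u, w, z }; cond is nullable, continue.
Add FIRST(cond)\{''} = { u, w, z }; cond is nullable, continue.
Add FIRST(stmts) = { z }; stmts is not nullable, stop.

{ u, w, z }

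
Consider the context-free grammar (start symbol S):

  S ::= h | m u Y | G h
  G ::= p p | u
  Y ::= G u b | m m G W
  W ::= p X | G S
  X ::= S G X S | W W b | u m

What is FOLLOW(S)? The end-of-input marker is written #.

{ #, b, h, m, p, u }

S is the start symbol, so # ∈ FOLLOW(S).
In W ::= G S: S is at the end, add FOLLOW(W) = { #, b, h, m, p, u }.
In X ::= S G X S: add FIRST(G X S) = { p, u }.
In X ::= S G X S: S is at the end, add FOLLOW(X) = { #, b, h, m, p, u }.
Union: FOLLOW(S) = { #, b, h, m, p, u }.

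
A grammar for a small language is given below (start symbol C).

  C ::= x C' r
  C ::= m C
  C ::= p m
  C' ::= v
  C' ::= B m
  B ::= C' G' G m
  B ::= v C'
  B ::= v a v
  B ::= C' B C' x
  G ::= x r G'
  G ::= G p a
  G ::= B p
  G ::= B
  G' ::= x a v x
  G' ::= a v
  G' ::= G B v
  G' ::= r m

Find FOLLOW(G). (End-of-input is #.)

In B ::= C' G' G m: add FIRST(m) = { m }.
In G ::= G p a: add FIRST(p a) = { p }.
In G' ::= G B v: add FIRST(B v) = { v }.
Union: FOLLOW(G) = { m, p, v }.

{ m, p, v }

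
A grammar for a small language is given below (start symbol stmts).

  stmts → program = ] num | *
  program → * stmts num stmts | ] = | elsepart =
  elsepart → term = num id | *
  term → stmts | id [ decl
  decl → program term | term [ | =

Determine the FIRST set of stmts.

From stmts → program = ] num: add FIRST(program) = { *, ], id }.
stmts → * contributes {*}.
Union: FIRST(stmts) = { *, ], id }.

{ *, ], id }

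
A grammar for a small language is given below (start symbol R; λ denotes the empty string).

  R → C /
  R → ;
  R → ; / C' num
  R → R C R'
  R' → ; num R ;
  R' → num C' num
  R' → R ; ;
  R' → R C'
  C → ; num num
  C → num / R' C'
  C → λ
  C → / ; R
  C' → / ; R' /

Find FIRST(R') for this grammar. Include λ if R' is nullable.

R' → ; num R ; contributes {;}.
R' → num C' num contributes {num}.
From R' → R ; ;: add FIRST(R) = { /, ;, num }.
From R' → R C': add FIRST(R) = { /, ;, num }.
Union: FIRST(R') = { /, ;, num }.

{ /, ;, num }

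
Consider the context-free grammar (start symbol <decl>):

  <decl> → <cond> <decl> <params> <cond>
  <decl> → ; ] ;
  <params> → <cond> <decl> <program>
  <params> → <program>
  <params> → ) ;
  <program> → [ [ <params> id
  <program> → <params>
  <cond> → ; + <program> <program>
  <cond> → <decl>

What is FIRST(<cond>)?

<cond> → ; + <program> <program> contributes {;}.
From <cond> → <decl>: add FIRST(<decl>) = { ; }.
Union: FIRST(<cond>) = { ; }.

{ ; }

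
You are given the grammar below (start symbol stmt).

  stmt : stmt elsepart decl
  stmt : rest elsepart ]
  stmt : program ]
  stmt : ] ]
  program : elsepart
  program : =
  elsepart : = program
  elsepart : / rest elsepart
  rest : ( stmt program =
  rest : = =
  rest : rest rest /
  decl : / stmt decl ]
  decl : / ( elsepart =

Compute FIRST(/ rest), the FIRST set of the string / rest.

{ / }

/ is a terminal; add {/} and stop.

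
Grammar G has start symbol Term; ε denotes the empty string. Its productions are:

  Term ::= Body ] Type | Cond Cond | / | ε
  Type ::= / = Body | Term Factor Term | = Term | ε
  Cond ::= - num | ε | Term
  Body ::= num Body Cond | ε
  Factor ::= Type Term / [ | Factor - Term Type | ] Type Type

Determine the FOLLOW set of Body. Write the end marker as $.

In Term ::= Body ] Type: add FIRST(] Type) = { ] }.
In Type ::= / = Body: Body is at the end, add FOLLOW(Type) = { $, -, /, =, ], num }.
In Body ::= num Body Cond: add FIRST(Cond)\{ε} = { -, /, ], num }.
  Since Cond is nullable, also add FOLLOW(Body) = { $, -, /, =, ], num }.
Union: FOLLOW(Body) = { $, -, /, =, ], num }.

{ $, -, /, =, ], num }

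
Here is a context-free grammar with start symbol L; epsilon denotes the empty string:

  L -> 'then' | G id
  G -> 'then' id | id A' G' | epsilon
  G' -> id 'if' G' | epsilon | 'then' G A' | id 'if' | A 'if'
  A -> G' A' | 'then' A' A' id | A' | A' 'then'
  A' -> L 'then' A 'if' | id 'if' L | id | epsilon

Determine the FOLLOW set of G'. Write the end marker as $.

In G -> id A' G': G' is at the end, add FOLLOW(G) = { 'if', 'then', id }.
In G' -> id 'if' G': G' is at the end, add FOLLOW(G') = { 'if', 'then', id }.
In A -> G' A': add FIRST(A')\{epsilon} = { 'then', id }.
  Since A' is nullable, also add FOLLOW(A) = { 'if' }.
Union: FOLLOW(G') = { 'if', 'then', id }.

{ 'if', 'then', id }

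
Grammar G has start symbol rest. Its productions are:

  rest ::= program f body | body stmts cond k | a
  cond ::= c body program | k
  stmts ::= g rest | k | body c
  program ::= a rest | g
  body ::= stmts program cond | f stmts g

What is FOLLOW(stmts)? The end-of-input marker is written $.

{ a, c, g, k }

In rest ::= body stmts cond k: add FIRST(cond k) = { c, k }.
In body ::= stmts program cond: add FIRST(program cond) = { a, g }.
In body ::= f stmts g: add FIRST(g) = { g }.
Union: FOLLOW(stmts) = { a, c, g, k }.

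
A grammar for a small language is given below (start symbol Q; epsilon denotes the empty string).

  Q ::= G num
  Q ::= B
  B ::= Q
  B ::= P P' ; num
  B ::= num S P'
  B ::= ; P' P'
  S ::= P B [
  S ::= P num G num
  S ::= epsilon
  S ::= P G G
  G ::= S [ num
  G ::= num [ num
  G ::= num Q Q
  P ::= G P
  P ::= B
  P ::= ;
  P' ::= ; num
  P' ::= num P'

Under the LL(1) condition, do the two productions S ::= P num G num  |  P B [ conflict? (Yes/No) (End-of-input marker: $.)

Yes

FIRST(P num G num) = { ;, [, num } and FIRST(P B [) = { ;, [, num }.
Both contain ;, so the two alternatives are not disjoint — LL(1) conflict.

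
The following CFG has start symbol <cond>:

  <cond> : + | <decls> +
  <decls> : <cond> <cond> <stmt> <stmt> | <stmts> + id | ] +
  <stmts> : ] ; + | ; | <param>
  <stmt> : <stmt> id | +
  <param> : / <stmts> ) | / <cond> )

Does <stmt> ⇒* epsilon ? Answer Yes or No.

No nonterminal in this grammar is nullable.
No production of <stmt> has an RHS whose symbols are all nullable, so <stmt> is not nullable.

No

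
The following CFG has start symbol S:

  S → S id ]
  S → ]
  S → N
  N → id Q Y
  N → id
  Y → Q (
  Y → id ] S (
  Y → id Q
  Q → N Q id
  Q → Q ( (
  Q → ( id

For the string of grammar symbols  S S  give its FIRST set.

Add FIRST(S) = { ], id }; S is not nullable, stop.

{ ], id }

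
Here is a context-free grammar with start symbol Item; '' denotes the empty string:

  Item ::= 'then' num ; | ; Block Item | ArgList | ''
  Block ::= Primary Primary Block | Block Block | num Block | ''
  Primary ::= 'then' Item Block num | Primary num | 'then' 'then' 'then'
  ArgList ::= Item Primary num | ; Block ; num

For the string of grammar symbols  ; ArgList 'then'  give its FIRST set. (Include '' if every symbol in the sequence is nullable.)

; is a terminal; add {;} and stop.

{ ; }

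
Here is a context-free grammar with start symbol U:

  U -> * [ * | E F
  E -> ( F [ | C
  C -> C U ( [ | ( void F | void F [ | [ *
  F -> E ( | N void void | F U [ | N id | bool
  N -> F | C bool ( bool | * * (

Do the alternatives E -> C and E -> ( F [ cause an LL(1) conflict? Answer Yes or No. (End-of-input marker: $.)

Yes

FIRST(C) = { (, [, void } and FIRST(( F [) = { ( }.
Both contain (, so the two alternatives are not disjoint — LL(1) conflict.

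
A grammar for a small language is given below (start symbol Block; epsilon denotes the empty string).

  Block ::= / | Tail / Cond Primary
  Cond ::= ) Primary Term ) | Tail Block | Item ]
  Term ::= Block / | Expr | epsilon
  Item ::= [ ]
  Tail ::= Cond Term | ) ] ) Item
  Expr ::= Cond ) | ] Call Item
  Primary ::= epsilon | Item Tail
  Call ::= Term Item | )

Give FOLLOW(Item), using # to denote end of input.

In Cond ::= Item ]: add FIRST(]) = { ] }.
In Tail ::= ) ] ) Item: Item is at the end, add FOLLOW(Tail) = { #, ), /, [, ] }.
In Expr ::= ] Call Item: Item is at the end, add FOLLOW(Expr) = { #, ), /, [, ] }.
In Primary ::= Item Tail: add FIRST(Tail) = { ), [ }.
In Call ::= Term Item: Item is at the end, add FOLLOW(Call) = { [ }.
Union: FOLLOW(Item) = { #, ), /, [, ] }.

{ #, ), /, [, ] }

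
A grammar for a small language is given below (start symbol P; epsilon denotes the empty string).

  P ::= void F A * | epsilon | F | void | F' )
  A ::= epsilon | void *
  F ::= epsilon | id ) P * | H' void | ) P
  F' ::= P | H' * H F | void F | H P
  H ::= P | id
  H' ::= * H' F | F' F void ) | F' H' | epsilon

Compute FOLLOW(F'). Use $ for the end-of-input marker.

In P ::= F' ): add FIRST()) = { ) }.
In H' ::= F' F void ): add FIRST(F void )) = { ), *, id, void }.
In H' ::= F' H': add FIRST(H')\{epsilon} = { ), *, id, void }.
  Since H' is nullable, also add FOLLOW(H') = { ), *, id, void }.
Union: FOLLOW(F') = { ), *, id, void }.

{ ), *, id, void }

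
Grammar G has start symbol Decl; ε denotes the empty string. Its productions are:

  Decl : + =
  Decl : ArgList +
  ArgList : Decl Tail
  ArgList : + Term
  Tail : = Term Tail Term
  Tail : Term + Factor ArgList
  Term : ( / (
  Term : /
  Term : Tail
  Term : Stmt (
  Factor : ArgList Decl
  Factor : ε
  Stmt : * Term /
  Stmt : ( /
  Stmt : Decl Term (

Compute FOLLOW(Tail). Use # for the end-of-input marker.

{ (, *, +, /, = }

In ArgList : Decl Tail: Tail is at the end, add FOLLOW(ArgList) = { (, *, +, /, = }.
In Tail : = Term Tail Term: add FIRST(Term) = { (, *, +, /, = }.
In Term : Tail: Tail is at the end, add FOLLOW(Term) = { (, *, +, /, = }.
Union: FOLLOW(Tail) = { (, *, +, /, = }.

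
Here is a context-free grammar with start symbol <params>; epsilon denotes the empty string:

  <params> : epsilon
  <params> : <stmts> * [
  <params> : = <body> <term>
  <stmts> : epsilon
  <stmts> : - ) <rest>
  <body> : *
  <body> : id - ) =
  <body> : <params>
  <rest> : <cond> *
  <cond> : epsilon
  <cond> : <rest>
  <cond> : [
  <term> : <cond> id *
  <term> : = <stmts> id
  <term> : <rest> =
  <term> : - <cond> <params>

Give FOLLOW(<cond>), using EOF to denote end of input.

{ EOF, *, -, =, [, id }

In <rest> : <cond> *: add FIRST(*) = { * }.
In <term> : <cond> id *: add FIRST(id *) = { id }.
In <term> : - <cond> <params>: add FIRST(<params>)\{epsilon} = { *, -, = }.
  Since <params> is nullable, also add FOLLOW(<term>) = { EOF, *, -, =, [, id }.
Union: FOLLOW(<cond>) = { EOF, *, -, =, [, id }.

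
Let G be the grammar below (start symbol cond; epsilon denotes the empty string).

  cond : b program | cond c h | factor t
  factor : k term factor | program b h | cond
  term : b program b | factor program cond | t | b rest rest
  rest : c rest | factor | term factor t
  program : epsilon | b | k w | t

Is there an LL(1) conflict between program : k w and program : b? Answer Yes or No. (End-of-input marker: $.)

FIRST(k w) = { k } and FIRST(b) = { b }.
The FIRST sets are disjoint and neither alternative is nullable — no conflict.

No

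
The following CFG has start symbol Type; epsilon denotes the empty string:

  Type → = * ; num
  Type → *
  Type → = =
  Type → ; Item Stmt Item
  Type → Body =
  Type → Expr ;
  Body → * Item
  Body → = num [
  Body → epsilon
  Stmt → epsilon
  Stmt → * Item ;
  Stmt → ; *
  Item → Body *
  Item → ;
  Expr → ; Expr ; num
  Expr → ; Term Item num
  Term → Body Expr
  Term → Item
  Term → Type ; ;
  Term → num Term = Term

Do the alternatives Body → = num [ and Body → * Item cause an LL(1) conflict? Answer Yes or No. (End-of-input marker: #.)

No

FIRST(= num [) = { = } and FIRST(* Item) = { * }.
The FIRST sets are disjoint and neither alternative is nullable — no conflict.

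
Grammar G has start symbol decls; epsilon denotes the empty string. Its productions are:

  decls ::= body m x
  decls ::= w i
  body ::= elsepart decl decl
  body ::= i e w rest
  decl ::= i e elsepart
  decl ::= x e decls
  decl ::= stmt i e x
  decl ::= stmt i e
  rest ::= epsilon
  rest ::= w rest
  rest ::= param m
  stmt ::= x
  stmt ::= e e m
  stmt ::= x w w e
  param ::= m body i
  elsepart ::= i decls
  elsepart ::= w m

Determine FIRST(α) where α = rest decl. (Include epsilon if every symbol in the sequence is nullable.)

Add FIRST(rest)\{epsilon} = { m, w }; rest is nullable, continue.
Add FIRST(decl) = { e, i, x }; decl is not nullable, stop.

{ e, i, m, w, x }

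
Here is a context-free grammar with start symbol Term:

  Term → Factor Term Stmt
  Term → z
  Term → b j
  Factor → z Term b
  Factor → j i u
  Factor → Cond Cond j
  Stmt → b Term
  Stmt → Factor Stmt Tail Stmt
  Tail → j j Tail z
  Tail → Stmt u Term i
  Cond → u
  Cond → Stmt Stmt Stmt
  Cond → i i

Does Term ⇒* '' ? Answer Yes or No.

No

No nonterminal in this grammar is nullable.
No production of Term has an RHS whose symbols are all nullable, so Term is not nullable.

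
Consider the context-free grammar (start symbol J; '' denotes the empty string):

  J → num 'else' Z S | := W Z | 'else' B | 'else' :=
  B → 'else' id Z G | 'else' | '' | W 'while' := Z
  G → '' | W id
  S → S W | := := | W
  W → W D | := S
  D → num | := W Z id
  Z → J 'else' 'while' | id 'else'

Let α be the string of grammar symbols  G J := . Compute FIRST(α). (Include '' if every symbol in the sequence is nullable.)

Add FIRST(G)\{''} = { := }; G is nullable, continue.
Add FIRST(J) = { 'else', :=, num }; J is not nullable, stop.

{ 'else', :=, num }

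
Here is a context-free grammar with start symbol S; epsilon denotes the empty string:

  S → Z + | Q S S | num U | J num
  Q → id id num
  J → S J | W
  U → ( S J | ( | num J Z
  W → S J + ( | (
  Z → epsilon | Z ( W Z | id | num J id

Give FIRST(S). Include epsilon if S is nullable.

{ (, +, id, num }

From S → Z +: Z nullable, take FIRST(Z) ∪ {+} = { (, +, id, num }.
From S → Q S S: add FIRST(Q) = { id }.
S → num U contributes {num}.
From S → J num: add FIRST(J) = { (, +, id, num }.
Union: FIRST(S) = { (, +, id, num }.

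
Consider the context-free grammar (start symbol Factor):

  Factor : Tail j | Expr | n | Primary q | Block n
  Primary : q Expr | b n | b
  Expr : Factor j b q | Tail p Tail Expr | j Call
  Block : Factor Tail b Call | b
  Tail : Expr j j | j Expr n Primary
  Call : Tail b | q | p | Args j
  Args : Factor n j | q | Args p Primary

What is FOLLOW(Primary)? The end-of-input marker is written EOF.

{ b, j, n, p, q }

In Factor : Primary q: add FIRST(q) = { q }.
In Tail : j Expr n Primary: Primary is at the end, add FOLLOW(Tail) = { b, j, n, p, q }.
In Args : Args p Primary: Primary is at the end, add FOLLOW(Args) = { j, p }.
Union: FOLLOW(Primary) = { b, j, n, p, q }.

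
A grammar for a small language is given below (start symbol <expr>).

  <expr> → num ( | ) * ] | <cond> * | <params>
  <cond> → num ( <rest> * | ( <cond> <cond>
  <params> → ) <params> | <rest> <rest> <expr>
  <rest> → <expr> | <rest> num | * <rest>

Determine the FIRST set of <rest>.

{ (, ), *, num }

From <rest> → <expr>: add FIRST(<expr>) = { (, ), *, num }.
From <rest> → <rest> num: add FIRST(<rest>) = { (, ), *, num }.
<rest> → * <rest> contributes {*}.
Union: FIRST(<rest>) = { (, ), *, num }.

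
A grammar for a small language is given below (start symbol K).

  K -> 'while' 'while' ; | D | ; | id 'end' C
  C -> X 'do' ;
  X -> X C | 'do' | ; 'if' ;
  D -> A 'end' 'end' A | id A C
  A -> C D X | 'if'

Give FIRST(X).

{ 'do', ; }

From X -> X C: add FIRST(X) = { 'do', ; }.
X -> 'do' contributes {'do'}.
X -> ; 'if' ; contributes {;}.
Union: FIRST(X) = { 'do', ; }.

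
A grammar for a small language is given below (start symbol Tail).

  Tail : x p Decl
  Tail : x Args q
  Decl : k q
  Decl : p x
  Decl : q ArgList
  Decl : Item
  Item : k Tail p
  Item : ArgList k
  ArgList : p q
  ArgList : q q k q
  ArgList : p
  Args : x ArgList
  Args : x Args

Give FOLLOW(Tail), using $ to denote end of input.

Tail is the start symbol, so $ ∈ FOLLOW(Tail).
In Item : k Tail p: add FIRST(p) = { p }.
Union: FOLLOW(Tail) = { $, p }.

{ $, p }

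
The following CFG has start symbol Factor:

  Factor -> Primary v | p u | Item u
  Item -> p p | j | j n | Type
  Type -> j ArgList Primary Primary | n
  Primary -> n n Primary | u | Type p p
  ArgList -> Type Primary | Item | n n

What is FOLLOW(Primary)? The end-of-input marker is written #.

In Factor -> Primary v: add FIRST(v) = { v }.
In Type -> j ArgList Primary Primary: add FIRST(Primary) = { j, n, u }.
In Type -> j ArgList Primary Primary: Primary is at the end, add FOLLOW(Type) = { j, n, p, u }.
In Primary -> n n Primary: Primary is at the end, add FOLLOW(Primary) = { j, n, p, u, v }.
In ArgList -> Type Primary: Primary is at the end, add FOLLOW(ArgList) = { j, n, u }.
Union: FOLLOW(Primary) = { j, n, p, u, v }.

{ j, n, p, u, v }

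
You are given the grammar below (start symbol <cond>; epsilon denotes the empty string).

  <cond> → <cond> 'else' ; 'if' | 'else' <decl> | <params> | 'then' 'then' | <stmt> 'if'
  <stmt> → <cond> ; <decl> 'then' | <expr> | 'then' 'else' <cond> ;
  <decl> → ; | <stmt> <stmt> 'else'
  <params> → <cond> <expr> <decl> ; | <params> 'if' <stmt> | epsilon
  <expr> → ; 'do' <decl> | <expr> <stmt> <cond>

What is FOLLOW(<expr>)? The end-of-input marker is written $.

In <stmt> → <expr>: <expr> is at the end, add FOLLOW(<stmt>) = { $, 'else', 'if', 'then', ; }.
In <params> → <cond> <expr> <decl> ;: add FIRST(<decl> ;) = { 'else', 'if', 'then', ; }.
In <expr> → <expr> <stmt> <cond>: add FIRST(<stmt> <cond>) = { 'else', 'if', 'then', ; }.
Union: FOLLOW(<expr>) = { $, 'else', 'if', 'then', ; }.

{ $, 'else', 'if', 'then', ; }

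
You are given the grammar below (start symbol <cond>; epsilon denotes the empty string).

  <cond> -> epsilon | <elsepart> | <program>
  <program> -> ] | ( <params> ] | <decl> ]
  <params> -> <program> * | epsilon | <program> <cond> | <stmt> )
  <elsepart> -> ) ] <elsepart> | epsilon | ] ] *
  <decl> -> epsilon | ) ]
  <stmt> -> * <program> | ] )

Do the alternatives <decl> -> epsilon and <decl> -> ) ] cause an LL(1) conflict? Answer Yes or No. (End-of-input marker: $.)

FIRST(epsilon) = { epsilon } and FIRST() ]) = { ) }.
The first is nullable but FOLLOW(<decl>) = { ] } is disjoint from FIRST of the second.

No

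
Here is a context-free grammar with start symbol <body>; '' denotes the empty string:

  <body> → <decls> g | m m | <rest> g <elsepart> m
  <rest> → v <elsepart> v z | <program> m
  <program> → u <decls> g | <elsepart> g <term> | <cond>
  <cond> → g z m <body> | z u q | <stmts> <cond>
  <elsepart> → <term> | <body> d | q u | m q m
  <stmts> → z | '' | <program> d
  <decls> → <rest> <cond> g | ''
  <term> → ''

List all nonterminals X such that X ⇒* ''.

{ <decls>, <elsepart>, <stmts>, <term> }

Directly nullable (have an ''-production): <stmts>, <decls>, <term>.
<elsepart> → <term> with every symbol nullable, so <elsepart> is nullable.
No other nonterminal has a production whose RHS symbols are all nullable.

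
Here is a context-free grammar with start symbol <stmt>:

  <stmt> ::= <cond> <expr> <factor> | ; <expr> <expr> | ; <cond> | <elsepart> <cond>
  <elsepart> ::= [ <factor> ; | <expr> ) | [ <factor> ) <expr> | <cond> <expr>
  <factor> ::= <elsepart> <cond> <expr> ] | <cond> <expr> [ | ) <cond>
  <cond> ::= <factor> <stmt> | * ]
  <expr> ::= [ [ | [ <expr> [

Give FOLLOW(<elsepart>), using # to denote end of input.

{ ), *, [ }

In <stmt> ::= <elsepart> <cond>: add FIRST(<cond>) = { ), *, [ }.
In <factor> ::= <elsepart> <cond> <expr> ]: add FIRST(<cond> <expr> ]) = { ), *, [ }.
Union: FOLLOW(<elsepart>) = { ), *, [ }.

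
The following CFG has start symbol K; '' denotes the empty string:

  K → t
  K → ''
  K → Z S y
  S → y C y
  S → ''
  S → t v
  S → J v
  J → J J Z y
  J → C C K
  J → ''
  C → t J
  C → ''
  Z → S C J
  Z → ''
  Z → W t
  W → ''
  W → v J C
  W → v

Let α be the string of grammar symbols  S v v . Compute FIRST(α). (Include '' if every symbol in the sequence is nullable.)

Add FIRST(S)\{''} = { t, v, y }; S is nullable, continue.
v is a terminal; add {v} and stop.

{ t, v, y }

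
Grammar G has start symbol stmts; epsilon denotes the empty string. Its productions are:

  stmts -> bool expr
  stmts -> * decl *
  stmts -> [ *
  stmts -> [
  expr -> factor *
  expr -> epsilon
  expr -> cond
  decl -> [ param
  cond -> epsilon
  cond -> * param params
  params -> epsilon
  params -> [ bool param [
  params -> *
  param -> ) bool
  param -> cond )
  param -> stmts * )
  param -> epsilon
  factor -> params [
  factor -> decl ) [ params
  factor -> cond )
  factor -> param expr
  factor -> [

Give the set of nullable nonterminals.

{ cond, expr, factor, param, params }

Directly nullable (have an epsilon-production): expr, cond, params, param.
factor -> param expr with every symbol nullable, so factor is nullable.
No other nonterminal has a production whose RHS symbols are all nullable.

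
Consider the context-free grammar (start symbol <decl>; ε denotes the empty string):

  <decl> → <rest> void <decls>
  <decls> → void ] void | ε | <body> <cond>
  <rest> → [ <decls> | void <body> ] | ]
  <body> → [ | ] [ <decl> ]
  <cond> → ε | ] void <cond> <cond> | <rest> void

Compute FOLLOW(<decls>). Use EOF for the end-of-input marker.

In <decl> → <rest> void <decls>: <decls> is at the end, add FOLLOW(<decl>) = { EOF, ] }.
In <rest> → [ <decls>: <decls> is at the end, add FOLLOW(<rest>) = { void }.
Union: FOLLOW(<decls>) = { EOF, ], void }.

{ EOF, ], void }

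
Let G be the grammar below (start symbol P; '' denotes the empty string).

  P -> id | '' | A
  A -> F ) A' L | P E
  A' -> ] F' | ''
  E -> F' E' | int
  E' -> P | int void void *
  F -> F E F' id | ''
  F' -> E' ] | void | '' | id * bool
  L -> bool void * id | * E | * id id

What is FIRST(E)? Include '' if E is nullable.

{ ), ], id, int, void, '' }

From E -> F' E': F', E' nullable, take FIRST(F') ∪ FIRST(E') = { ), ], id, int, void }; also '' since the whole RHS is nullable.
E -> int contributes {int}.
Union: FIRST(E) = { ), ], id, int, void, '' }.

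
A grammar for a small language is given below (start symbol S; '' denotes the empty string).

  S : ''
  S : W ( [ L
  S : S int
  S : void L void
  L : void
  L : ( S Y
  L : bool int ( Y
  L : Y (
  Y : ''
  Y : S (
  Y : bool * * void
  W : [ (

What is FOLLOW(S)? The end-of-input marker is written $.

S is the start symbol, so $ ∈ FOLLOW(S).
In S : S int: add FIRST(int) = { int }.
In L : ( S Y: add FIRST(Y)\{''} = { (, [, bool, int, void }.
  Since Y is nullable, also add FOLLOW(L) = { $, (, [, bool, int, void }.
In Y : S (: add FIRST(() = { ( }.
Union: FOLLOW(S) = { $, (, [, bool, int, void }.

{ $, (, [, bool, int, void }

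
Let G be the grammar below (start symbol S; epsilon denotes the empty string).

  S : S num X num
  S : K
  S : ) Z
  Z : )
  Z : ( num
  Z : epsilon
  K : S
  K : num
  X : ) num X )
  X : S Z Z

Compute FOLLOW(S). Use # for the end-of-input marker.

{ #, (, ), num }

S is the start symbol, so # ∈ FOLLOW(S).
In S : S num X num: add FIRST(num X num) = { num }.
In K : S: S is at the end, add FOLLOW(K) = { #, (, ), num }.
In X : S Z Z: add FIRST(Z Z)\{epsilon} = { (, ) }.
  Since Z Z is nullable, also add FOLLOW(X) = { ), num }.
Union: FOLLOW(S) = { #, (, ), num }.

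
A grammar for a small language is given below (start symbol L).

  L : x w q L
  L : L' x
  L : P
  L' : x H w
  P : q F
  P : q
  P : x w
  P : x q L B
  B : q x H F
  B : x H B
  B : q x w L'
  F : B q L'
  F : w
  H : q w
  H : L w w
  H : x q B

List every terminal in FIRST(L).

L : x w q L contributes {x}.
From L : L' x: add FIRST(L') = { x }.
From L : P: add FIRST(P) = { q, x }.
Union: FIRST(L) = { q, x }.

{ q, x }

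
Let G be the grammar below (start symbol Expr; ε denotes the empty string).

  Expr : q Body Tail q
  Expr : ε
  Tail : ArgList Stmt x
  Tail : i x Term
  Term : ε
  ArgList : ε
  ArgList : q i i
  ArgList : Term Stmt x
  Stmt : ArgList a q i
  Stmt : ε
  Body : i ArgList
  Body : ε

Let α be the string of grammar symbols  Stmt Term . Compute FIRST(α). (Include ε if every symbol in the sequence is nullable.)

{ a, q, x, ε }

Add FIRST(Stmt)\{ε} = { a, q, x }; Stmt is nullable, continue.
Add FIRST(Term)\{ε} = {  }; Term is nullable, continue.
Every symbol is nullable, so include ε.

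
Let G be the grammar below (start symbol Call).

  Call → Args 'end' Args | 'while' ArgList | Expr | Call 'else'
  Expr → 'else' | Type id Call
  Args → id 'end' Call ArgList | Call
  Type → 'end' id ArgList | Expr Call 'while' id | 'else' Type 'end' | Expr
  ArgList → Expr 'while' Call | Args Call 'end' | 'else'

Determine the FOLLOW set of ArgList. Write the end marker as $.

In Call → 'while' ArgList: ArgList is at the end, add FOLLOW(Call) = { $, 'else', 'end', 'while', id }.
In Args → id 'end' Call ArgList: ArgList is at the end, add FOLLOW(Args) = { $, 'else', 'end', 'while', id }.
In Type → 'end' id ArgList: ArgList is at the end, add FOLLOW(Type) = { 'end', id }.
Union: FOLLOW(ArgList) = { $, 'else', 'end', 'while', id }.

{ $, 'else', 'end', 'while', id }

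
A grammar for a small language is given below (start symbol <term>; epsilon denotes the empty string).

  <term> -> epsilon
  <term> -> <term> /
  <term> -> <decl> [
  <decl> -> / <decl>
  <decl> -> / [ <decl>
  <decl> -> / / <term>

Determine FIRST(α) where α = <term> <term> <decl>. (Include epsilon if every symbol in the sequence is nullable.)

Add FIRST(<term>)\{epsilon} = { / }; <term> is nullable, continue.
Add FIRST(<term>)\{epsilon} = { / }; <term> is nullable, continue.
Add FIRST(<decl>) = { / }; <decl> is not nullable, stop.

{ / }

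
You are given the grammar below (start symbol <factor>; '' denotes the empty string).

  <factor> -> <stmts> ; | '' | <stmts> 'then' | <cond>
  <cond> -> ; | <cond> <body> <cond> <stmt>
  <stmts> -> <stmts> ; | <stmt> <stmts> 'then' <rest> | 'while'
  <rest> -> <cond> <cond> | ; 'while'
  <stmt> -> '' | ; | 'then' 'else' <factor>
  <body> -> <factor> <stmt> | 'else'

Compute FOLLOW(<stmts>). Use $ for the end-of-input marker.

In <factor> -> <stmts> ;: add FIRST(;) = { ; }.
In <factor> -> <stmts> 'then': add FIRST('then') = { 'then' }.
In <stmts> -> <stmts> ;: add FIRST(;) = { ; }.
In <stmts> -> <stmt> <stmts> 'then' <rest>: add FIRST('then' <rest>) = { 'then' }.
Union: FOLLOW(<stmts>) = { 'then', ; }.

{ 'then', ; }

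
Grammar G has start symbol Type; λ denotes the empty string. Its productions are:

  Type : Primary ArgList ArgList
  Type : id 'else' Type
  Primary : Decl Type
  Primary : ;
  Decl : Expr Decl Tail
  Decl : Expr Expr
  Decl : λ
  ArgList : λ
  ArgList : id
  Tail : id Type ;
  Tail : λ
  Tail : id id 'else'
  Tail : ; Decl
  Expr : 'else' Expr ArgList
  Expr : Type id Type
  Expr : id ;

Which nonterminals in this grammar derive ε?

{ ArgList, Decl, Tail }

Directly nullable (have an λ-production): Decl, ArgList, Tail.
No other nonterminal has a production whose RHS symbols are all nullable.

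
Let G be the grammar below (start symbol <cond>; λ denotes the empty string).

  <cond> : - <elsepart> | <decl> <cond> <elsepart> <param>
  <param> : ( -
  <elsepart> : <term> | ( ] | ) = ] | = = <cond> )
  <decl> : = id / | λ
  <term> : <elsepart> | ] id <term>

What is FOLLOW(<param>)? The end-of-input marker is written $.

In <cond> : <decl> <cond> <elsepart> <param>: <param> is at the end, add FOLLOW(<cond>) = { $, (, ), =, ] }.
Union: FOLLOW(<param>) = { $, (, ), =, ] }.

{ $, (, ), =, ] }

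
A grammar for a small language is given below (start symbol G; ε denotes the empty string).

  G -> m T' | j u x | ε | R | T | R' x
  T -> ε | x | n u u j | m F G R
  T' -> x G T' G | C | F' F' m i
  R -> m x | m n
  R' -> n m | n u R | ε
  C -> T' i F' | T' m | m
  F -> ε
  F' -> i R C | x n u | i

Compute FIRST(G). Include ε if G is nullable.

{ j, m, n, x, ε }

G -> m T' contributes {m}.
G -> j u x contributes {j}.
G -> ε contributes ε.
From G -> R: add FIRST(R) = { m }.
From G -> T: add FIRST(T) = { m, n, x, ε } (including ε since T is nullable).
From G -> R' x: R' nullable, take FIRST(R') ∪ {x} = { n, x }.
Union: FIRST(G) = { j, m, n, x, ε }.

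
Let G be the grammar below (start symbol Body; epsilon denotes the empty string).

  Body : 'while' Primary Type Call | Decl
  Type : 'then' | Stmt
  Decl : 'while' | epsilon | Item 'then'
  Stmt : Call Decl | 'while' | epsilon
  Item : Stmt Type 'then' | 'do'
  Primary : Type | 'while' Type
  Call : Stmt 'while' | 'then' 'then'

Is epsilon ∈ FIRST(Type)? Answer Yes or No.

Yes

Type : Stmt and each of Stmt is nullable, so Type ⇒* epsilon.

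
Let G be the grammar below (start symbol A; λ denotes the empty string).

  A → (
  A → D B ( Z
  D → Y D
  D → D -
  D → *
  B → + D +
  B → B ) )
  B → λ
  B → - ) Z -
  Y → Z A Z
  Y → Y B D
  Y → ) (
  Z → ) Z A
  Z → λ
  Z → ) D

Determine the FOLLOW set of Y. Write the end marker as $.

In D → Y D: add FIRST(D) = { (, ), * }.
In Y → Y B D: add FIRST(B D) = { (, ), *, +, - }.
Union: FOLLOW(Y) = { (, ), *, +, - }.

{ (, ), *, +, - }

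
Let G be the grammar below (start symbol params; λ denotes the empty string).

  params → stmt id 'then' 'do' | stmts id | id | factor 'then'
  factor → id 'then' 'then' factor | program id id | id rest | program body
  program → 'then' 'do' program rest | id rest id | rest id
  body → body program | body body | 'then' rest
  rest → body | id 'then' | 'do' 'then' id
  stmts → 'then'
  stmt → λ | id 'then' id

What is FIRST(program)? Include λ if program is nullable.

program → 'then' 'do' program rest contributes {'then'}.
program → id rest id contributes {id}.
From program → rest id: add FIRST(rest) = { 'do', 'then', id }.
Union: FIRST(program) = { 'do', 'then', id }.

{ 'do', 'then', id }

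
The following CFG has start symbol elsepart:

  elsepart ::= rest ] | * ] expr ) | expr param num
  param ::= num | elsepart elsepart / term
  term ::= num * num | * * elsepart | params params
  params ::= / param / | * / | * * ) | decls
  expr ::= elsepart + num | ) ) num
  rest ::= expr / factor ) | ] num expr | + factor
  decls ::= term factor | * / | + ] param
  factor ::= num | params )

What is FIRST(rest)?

From rest ::= expr / factor ): add FIRST(expr) = { ), *, +, ] }.
rest ::= ] num expr contributes {]}.
rest ::= + factor contributes {+}.
Union: FIRST(rest) = { ), *, +, ] }.

{ ), *, +, ] }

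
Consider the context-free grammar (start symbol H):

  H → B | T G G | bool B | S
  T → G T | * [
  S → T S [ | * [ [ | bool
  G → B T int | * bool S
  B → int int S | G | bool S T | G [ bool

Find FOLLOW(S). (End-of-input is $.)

{ $, *, [, bool, int }

In H → S: S is at the end, add FOLLOW(H) = { $ }.
In S → T S [: add FIRST([) = { [ }.
In G → * bool S: S is at the end, add FOLLOW(G) = { $, *, [, bool, int }.
In B → int int S: S is at the end, add FOLLOW(B) = { $, *, bool, int }.
In B → bool S T: add FIRST(T) = { *, bool, int }.
Union: FOLLOW(S) = { $, *, [, bool, int }.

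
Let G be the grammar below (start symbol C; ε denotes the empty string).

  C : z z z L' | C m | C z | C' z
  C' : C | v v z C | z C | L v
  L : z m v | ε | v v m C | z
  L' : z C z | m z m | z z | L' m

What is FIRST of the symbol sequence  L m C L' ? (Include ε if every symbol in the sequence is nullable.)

{ m, v, z }

Add FIRST(L)\{ε} = { v, z }; L is nullable, continue.
m is a terminal; add {m} and stop.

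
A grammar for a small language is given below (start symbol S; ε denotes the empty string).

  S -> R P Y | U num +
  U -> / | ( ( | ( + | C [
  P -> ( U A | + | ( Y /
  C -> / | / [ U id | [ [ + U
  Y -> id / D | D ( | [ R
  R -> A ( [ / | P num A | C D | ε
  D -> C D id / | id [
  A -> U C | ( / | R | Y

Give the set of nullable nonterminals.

Directly nullable (have an ε-production): R.
A -> R with every symbol nullable, so A is nullable.
No other nonterminal has a production whose RHS symbols are all nullable.

{ A, R }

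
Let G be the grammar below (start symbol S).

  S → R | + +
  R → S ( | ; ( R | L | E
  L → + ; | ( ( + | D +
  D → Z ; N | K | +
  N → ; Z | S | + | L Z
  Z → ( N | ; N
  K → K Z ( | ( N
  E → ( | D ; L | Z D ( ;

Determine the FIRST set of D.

From D → Z ; N: add FIRST(Z) = { (, ; }.
From D → K: add FIRST(K) = { ( }.
D → + contributes {+}.
Union: FIRST(D) = { (, +, ; }.

{ (, +, ; }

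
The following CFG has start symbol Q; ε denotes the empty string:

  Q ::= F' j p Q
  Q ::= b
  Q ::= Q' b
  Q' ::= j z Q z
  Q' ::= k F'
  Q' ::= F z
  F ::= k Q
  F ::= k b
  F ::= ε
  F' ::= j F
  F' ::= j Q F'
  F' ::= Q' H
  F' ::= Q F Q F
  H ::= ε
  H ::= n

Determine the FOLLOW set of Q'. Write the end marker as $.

{ b, j, n }

In Q ::= Q' b: add FIRST(b) = { b }.
In F' ::= Q' H: add FIRST(H)\{ε} = { n }.
  Since H is nullable, also add FOLLOW(F') = { b, j, n }.
Union: FOLLOW(Q') = { b, j, n }.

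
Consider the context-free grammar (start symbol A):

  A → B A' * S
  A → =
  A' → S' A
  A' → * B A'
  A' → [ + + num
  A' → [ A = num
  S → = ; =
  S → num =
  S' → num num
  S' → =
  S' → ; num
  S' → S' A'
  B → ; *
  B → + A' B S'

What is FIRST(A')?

{ *, ;, =, [, num }

From A' → S' A: add FIRST(S') = { ;, =, num }.
A' → * B A' contributes {*}.
A' → [ + + num contributes {[}.
A' → [ A = num contributes {[}.
Union: FIRST(A') = { *, ;, =, [, num }.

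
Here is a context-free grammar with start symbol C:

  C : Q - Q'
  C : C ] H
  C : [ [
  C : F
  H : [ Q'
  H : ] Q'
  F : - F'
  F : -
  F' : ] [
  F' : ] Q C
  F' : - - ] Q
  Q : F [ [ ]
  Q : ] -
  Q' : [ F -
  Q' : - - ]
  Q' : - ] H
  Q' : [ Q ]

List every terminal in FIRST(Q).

{ -, ] }

From Q : F [ [ ]: add FIRST(F) = { - }.
Q : ] - contributes {]}.
Union: FIRST(Q) = { -, ] }.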